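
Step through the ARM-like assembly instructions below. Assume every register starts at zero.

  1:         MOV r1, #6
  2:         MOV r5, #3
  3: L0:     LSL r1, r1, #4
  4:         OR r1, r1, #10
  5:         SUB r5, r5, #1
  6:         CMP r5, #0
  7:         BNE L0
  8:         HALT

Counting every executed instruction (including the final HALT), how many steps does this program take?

18

after MOV r1, #6: r1=6
after MOV r5, #3: r5=3
after LSL r1, r1, #4: r1=6<<4=96
after OR r1, r1, #10: r1=96|10=106
after SUB r5, r5, #1: r5=3-1=2
CMP r5, #0  (cmp 2,0)
BNE L0: taken
after LSL r1, r1, #4: r1=106<<4=1696
after OR r1, r1, #10: r1=1696|10=1706
after SUB r5, r5, #1: r5=2-1=1
CMP r5, #0  (cmp 1,0)
BNE L0: taken
after LSL r1, r1, #4: r1=1706<<4=27296
after OR r1, r1, #10: r1=27296|10=27306
after SUB r5, r5, #1: r5=1-1=0
CMP r5, #0  (cmp 0,0)
BNE L0: not taken
halt.
Total executed instructions: 18.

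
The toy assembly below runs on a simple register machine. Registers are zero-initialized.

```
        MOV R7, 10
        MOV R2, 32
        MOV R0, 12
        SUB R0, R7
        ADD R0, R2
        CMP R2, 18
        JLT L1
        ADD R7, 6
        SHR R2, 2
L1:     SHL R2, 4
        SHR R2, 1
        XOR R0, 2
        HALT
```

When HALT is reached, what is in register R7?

R7=10
R2=32
R0=12
R0=12-10=2
R0=2+32=34
CMP R2, 18  (cmp 32,18)
JLT L1: not taken
R7=10+6=16
R2=32>>2=8
R2=8<<4=128
R2=128>>1=64
R0=34^2=32
halt.

16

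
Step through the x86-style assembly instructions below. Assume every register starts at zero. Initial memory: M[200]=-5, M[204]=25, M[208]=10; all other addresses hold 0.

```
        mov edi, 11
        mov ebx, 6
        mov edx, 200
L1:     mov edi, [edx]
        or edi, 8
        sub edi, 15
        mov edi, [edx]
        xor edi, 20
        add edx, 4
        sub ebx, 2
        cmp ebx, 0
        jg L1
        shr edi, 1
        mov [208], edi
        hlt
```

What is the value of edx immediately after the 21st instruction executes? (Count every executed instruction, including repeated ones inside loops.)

208

edi=11
ebx=6
edx=200
edi=M[200]=-5
edi=(-5)|8=-5
edi=(-5)-15=-20
edi=M[200]=-5
edi=(-5)^20=-17
edx=200+4=204
ebx=6-2=4
cmp ebx, 0  (cmp 4,0)
jg L1: taken
edi=M[204]=25
edi=25|8=25
edi=25-15=10
edi=M[204]=25
edi=25^20=13
edx=204+4=208
ebx=4-2=2
cmp ebx, 0  (cmp 2,0)
jg L1: taken
After step 21: edx = 208.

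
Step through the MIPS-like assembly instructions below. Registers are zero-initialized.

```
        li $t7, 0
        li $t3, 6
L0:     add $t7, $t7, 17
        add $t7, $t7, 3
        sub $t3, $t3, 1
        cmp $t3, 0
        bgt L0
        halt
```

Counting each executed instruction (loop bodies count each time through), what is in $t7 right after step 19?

li $t7, 0 → $t7=0
li $t3, 6 → $t3=6
add $t7, $t7, 17 → $t7=0+17=17
add $t7, $t7, 3 → $t7=17+3=20
sub $t3, $t3, 1 → $t3=6-1=5
cmp $t3, 0  (cmp 5,0)
bgt L0: taken
add $t7, $t7, 17 → $t7=20+17=37
add $t7, $t7, 3 → $t7=37+3=40
sub $t3, $t3, 1 → $t3=5-1=4
cmp $t3, 0  (cmp 4,0)
bgt L0: taken
add $t7, $t7, 17 → $t7=40+17=57
add $t7, $t7, 3 → $t7=57+3=60
sub $t3, $t3, 1 → $t3=4-1=3
cmp $t3, 0  (cmp 3,0)
bgt L0: taken
add $t7, $t7, 17 → $t7=60+17=77
add $t7, $t7, 3 → $t7=77+3=80
After step 19: $t7 = 80.

80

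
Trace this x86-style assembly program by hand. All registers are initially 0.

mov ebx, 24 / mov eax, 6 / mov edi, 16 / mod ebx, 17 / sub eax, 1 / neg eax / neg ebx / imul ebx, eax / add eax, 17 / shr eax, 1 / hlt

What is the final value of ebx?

mov ebx, 24 → ebx=24
mov eax, 6 → eax=6
mov edi, 16 → edi=16
mod ebx, 17 → ebx=24%17=7
sub eax, 1 → eax=6-1=5
neg eax → eax=-(5)=-5
neg ebx → ebx=-(7)=-7
imul ebx, eax → ebx=(-7)*(-5)=35
add eax, 17 → eax=(-5)+17=12
shr eax, 1 → eax=12>>1=6
halt.

35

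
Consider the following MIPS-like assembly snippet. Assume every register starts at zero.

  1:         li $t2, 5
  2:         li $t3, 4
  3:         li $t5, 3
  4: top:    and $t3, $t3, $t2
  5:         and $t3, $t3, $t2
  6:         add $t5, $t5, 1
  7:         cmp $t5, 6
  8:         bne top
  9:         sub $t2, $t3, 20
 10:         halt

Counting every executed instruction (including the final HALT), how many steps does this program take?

20

after li $t2, 5: $t2=5
after li $t3, 4: $t3=4
after li $t5, 3: $t5=3
after and $t3, $t3, $t2: $t3=4&5=4
after and $t3, $t3, $t2: $t3=4&5=4
after add $t5, $t5, 1: $t5=3+1=4
cmp $t5, 6  (cmp 4,6)
bne top: taken
after and $t3, $t3, $t2: $t3=4&5=4
after and $t3, $t3, $t2: $t3=4&5=4
after add $t5, $t5, 1: $t5=4+1=5
cmp $t5, 6  (cmp 5,6)
bne top: taken
after and $t3, $t3, $t2: $t3=4&5=4
after and $t3, $t3, $t2: $t3=4&5=4
after add $t5, $t5, 1: $t5=5+1=6
cmp $t5, 6  (cmp 6,6)
bne top: not taken
after sub $t2, $t3, 20: $t2=4-20=-16
halt.
Total executed instructions: 20.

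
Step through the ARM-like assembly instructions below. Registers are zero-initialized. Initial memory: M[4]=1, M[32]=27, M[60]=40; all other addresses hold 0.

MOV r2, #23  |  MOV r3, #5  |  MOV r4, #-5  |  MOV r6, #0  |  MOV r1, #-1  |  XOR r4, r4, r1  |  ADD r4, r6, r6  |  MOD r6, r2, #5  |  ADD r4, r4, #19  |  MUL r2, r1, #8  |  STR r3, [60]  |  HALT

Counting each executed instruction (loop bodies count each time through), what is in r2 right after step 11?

-8

after MOV r2, #23: r2=23
after MOV r3, #5: r3=5
after MOV r4, #-5: r4=-5
after MOV r6, #0: r6=0
after MOV r1, #-1: r1=-1
after XOR r4, r4, r1: r4=(-5)^(-1)=4
after ADD r4, r6, r6: r4=0+0=0
after MOD r6, r2, #5: r6=23%5=3
after ADD r4, r4, #19: r4=0+19=19
after MUL r2, r1, #8: r2=(-1)*8=-8
STR r3, [60] → M[60]=5
After step 11: r2 = -8.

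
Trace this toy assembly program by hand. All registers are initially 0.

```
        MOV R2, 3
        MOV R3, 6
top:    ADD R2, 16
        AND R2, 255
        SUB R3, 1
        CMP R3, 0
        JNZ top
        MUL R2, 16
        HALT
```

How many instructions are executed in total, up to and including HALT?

MOV R2, 3 → R2=3
MOV R3, 6 → R3=6
ADD R2, 16 → R2=3+16=19
AND R2, 255 → R2=19&255=19
SUB R3, 1 → R3=6-1=5
CMP R3, 0  (cmp 5,0)
JNZ top: taken
ADD R2, 16 → R2=19+16=35
AND R2, 255 → R2=35&255=35
SUB R3, 1 → R3=5-1=4
CMP R3, 0  (cmp 4,0)
JNZ top: taken
ADD R2, 16 → R2=35+16=51
AND R2, 255 → R2=51&255=51
SUB R3, 1 → R3=4-1=3
CMP R3, 0  (cmp 3,0)
JNZ top: taken
ADD R2, 16 → R2=51+16=67
AND R2, 255 → R2=67&255=67
SUB R3, 1 → R3=3-1=2
CMP R3, 0  (cmp 2,0)
JNZ top: taken
ADD R2, 16 → R2=67+16=83
AND R2, 255 → R2=83&255=83
SUB R3, 1 → R3=2-1=1
CMP R3, 0  (cmp 1,0)
JNZ top: taken
ADD R2, 16 → R2=83+16=99
AND R2, 255 → R2=99&255=99
SUB R3, 1 → R3=1-1=0
CMP R3, 0  (cmp 0,0)
JNZ top: not taken
MUL R2, 16 → R2=99*16=1584
halt.
Total executed instructions: 34.

34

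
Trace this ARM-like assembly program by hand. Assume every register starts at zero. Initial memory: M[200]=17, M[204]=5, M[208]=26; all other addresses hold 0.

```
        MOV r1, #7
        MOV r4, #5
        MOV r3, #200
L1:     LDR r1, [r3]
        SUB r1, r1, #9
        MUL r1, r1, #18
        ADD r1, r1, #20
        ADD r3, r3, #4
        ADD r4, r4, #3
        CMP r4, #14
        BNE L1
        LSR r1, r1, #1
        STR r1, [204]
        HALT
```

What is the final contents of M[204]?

after MOV r1, #7: r1=7
after MOV r4, #5: r4=5
after MOV r3, #200: r3=200
after LDR r1, [r3]: r1=M[200]=17
after SUB r1, r1, #9: r1=17-9=8
after MUL r1, r1, #18: r1=8*18=144
after ADD r1, r1, #20: r1=144+20=164
after ADD r3, r3, #4: r3=200+4=204
after ADD r4, r4, #3: r4=5+3=8
CMP r4, #14  (cmp 8,14)
BNE L1: taken
after LDR r1, [r3]: r1=M[204]=5
after SUB r1, r1, #9: r1=5-9=-4
after MUL r1, r1, #18: r1=(-4)*18=-72
after ADD r1, r1, #20: r1=(-72)+20=-52
after ADD r3, r3, #4: r3=204+4=208
after ADD r4, r4, #3: r4=8+3=11
CMP r4, #14  (cmp 11,14)
BNE L1: taken
after LDR r1, [r3]: r1=M[208]=26
after SUB r1, r1, #9: r1=26-9=17
after MUL r1, r1, #18: r1=17*18=306
after ADD r1, r1, #20: r1=306+20=326
after ADD r3, r3, #4: r3=208+4=212
after ADD r4, r4, #3: r4=11+3=14
CMP r4, #14  (cmp 14,14)
BNE L1: not taken
after LSR r1, r1, #1: r1=326>>1=163
STR r1, [204] → M[204]=163
halt.

163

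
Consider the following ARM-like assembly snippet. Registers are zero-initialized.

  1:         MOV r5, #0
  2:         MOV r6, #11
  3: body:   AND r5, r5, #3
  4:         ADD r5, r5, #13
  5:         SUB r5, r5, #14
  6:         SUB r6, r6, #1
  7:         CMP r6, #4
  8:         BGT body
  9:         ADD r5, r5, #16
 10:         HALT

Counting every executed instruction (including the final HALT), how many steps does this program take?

r5=0
r6=11
r5=0&3=0
r5=0+13=13
r5=13-14=-1
r6=11-1=10
CMP r6, #4  (cmp 10,4)
BGT body: taken
r5=(-1)&3=3
r5=3+13=16
r5=16-14=2
r6=10-1=9
CMP r6, #4  (cmp 9,4)
BGT body: taken
r5=2&3=2
r5=2+13=15
r5=15-14=1
r6=9-1=8
CMP r6, #4  (cmp 8,4)
BGT body: taken
r5=1&3=1
r5=1+13=14
r5=14-14=0
r6=8-1=7
CMP r6, #4  (cmp 7,4)
BGT body: taken
r5=0&3=0
r5=0+13=13
r5=13-14=-1
r6=7-1=6
CMP r6, #4  (cmp 6,4)
BGT body: taken
r5=(-1)&3=3
r5=3+13=16
r5=16-14=2
r6=6-1=5
CMP r6, #4  (cmp 5,4)
BGT body: taken
r5=2&3=2
r5=2+13=15
r5=15-14=1
r6=5-1=4
CMP r6, #4  (cmp 4,4)
BGT body: not taken
r5=1+16=17
halt.
Total executed instructions: 46.

46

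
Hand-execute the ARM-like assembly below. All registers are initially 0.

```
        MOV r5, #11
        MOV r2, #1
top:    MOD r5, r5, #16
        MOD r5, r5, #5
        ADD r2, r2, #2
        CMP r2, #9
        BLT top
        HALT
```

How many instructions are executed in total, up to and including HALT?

after MOV r5, #11: r5=11
after MOV r2, #1: r2=1
after MOD r5, r5, #16: r5=11%16=11
after MOD r5, r5, #5: r5=11%5=1
after ADD r2, r2, #2: r2=1+2=3
CMP r2, #9  (cmp 3,9)
BLT top: taken
after MOD r5, r5, #16: r5=1%16=1
after MOD r5, r5, #5: r5=1%5=1
after ADD r2, r2, #2: r2=3+2=5
CMP r2, #9  (cmp 5,9)
BLT top: taken
after MOD r5, r5, #16: r5=1%16=1
after MOD r5, r5, #5: r5=1%5=1
after ADD r2, r2, #2: r2=5+2=7
CMP r2, #9  (cmp 7,9)
BLT top: taken
after MOD r5, r5, #16: r5=1%16=1
after MOD r5, r5, #5: r5=1%5=1
after ADD r2, r2, #2: r2=7+2=9
CMP r2, #9  (cmp 9,9)
BLT top: not taken
halt.
Total executed instructions: 23.

23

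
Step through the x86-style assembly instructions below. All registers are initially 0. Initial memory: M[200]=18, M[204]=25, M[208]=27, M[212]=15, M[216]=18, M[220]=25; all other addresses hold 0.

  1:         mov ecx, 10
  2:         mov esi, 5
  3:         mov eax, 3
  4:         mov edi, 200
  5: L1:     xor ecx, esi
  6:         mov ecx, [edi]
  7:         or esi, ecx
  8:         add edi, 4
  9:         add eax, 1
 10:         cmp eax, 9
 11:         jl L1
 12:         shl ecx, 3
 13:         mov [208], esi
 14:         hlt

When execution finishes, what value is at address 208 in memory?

after mov ecx, 10: ecx=10
after mov esi, 5: esi=5
after mov eax, 3: eax=3
after mov edi, 200: edi=200
after xor ecx, esi: ecx=10^5=15
after mov ecx, [edi]: ecx=M[200]=18
after or esi, ecx: esi=5|18=23
after add edi, 4: edi=200+4=204
after add eax, 1: eax=3+1=4
cmp eax, 9  (cmp 4,9)
jl L1: taken
after xor ecx, esi: ecx=18^23=5
after mov ecx, [edi]: ecx=M[204]=25
after or esi, ecx: esi=23|25=31
after add edi, 4: edi=204+4=208
after add eax, 1: eax=4+1=5
cmp eax, 9  (cmp 5,9)
jl L1: taken
after xor ecx, esi: ecx=25^31=6
after mov ecx, [edi]: ecx=M[208]=27
after or esi, ecx: esi=31|27=31
after add edi, 4: edi=208+4=212
after add eax, 1: eax=5+1=6
cmp eax, 9  (cmp 6,9)
jl L1: taken
after xor ecx, esi: ecx=27^31=4
after mov ecx, [edi]: ecx=M[212]=15
after or esi, ecx: esi=31|15=31
after add edi, 4: edi=212+4=216
after add eax, 1: eax=6+1=7
cmp eax, 9  (cmp 7,9)
jl L1: taken
after xor ecx, esi: ecx=15^31=16
after mov ecx, [edi]: ecx=M[216]=18
after or esi, ecx: esi=31|18=31
after add edi, 4: edi=216+4=220
after add eax, 1: eax=7+1=8
cmp eax, 9  (cmp 8,9)
jl L1: taken
after xor ecx, esi: ecx=18^31=13
after mov ecx, [edi]: ecx=M[220]=25
after or esi, ecx: esi=31|25=31
after add edi, 4: edi=220+4=224
after add eax, 1: eax=8+1=9
cmp eax, 9  (cmp 9,9)
jl L1: not taken
after shl ecx, 3: ecx=25<<3=200
mov [208], esi → M[208]=31
halt.

31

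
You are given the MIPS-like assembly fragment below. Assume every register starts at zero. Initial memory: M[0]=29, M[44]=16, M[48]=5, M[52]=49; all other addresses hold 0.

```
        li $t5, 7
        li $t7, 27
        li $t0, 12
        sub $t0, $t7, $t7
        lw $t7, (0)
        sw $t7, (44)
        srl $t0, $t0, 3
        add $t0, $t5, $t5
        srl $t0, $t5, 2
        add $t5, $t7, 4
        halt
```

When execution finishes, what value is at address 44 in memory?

29

after li $t5, 7: $t5=7
after li $t7, 27: $t7=27
after li $t0, 12: $t0=12
after sub $t0, $t7, $t7: $t0=27-27=0
after lw $t7, (0): $t7=M[0]=29
sw $t7, (44) → M[44]=29
after srl $t0, $t0, 3: $t0=0>>3=0
after add $t0, $t5, $t5: $t0=7+7=14
after srl $t0, $t5, 2: $t0=7>>2=1
after add $t5, $t7, 4: $t5=29+4=33
halt.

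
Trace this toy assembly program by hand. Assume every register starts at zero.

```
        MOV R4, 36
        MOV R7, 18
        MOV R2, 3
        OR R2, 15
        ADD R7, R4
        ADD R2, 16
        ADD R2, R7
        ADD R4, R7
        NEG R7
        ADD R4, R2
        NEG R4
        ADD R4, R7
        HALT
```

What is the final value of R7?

after MOV R4, 36: R4=36
after MOV R7, 18: R7=18
after MOV R2, 3: R2=3
after OR R2, 15: R2=3|15=15
after ADD R7, R4: R7=18+36=54
after ADD R2, 16: R2=15+16=31
after ADD R2, R7: R2=31+54=85
after ADD R4, R7: R4=36+54=90
after NEG R7: R7=-(54)=-54
after ADD R4, R2: R4=90+85=175
after NEG R4: R4=-(175)=-175
after ADD R4, R7: R4=(-175)+(-54)=-229
halt.

-54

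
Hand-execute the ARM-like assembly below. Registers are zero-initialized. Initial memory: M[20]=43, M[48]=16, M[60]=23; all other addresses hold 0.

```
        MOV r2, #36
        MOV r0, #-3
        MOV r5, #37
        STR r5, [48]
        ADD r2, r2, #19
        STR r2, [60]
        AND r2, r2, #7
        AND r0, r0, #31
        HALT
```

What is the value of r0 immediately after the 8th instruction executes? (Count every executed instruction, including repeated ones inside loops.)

after MOV r2, #36: r2=36
after MOV r0, #-3: r0=-3
after MOV r5, #37: r5=37
STR r5, [48] → M[48]=37
after ADD r2, r2, #19: r2=36+19=55
STR r2, [60] → M[60]=55
after AND r2, r2, #7: r2=55&7=7
after AND r0, r0, #31: r0=(-3)&31=29
After step 8: r0 = 29.

29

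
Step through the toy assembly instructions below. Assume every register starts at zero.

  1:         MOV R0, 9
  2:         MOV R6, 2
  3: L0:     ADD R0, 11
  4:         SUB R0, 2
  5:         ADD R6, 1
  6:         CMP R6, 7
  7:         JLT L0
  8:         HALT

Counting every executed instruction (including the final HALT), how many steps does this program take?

28

after MOV R0, 9: R0=9
after MOV R6, 2: R6=2
after ADD R0, 11: R0=9+11=20
after SUB R0, 2: R0=20-2=18
after ADD R6, 1: R6=2+1=3
CMP R6, 7  (cmp 3,7)
JLT L0: taken
after ADD R0, 11: R0=18+11=29
after SUB R0, 2: R0=29-2=27
after ADD R6, 1: R6=3+1=4
CMP R6, 7  (cmp 4,7)
JLT L0: taken
after ADD R0, 11: R0=27+11=38
after SUB R0, 2: R0=38-2=36
after ADD R6, 1: R6=4+1=5
CMP R6, 7  (cmp 5,7)
JLT L0: taken
after ADD R0, 11: R0=36+11=47
after SUB R0, 2: R0=47-2=45
after ADD R6, 1: R6=5+1=6
CMP R6, 7  (cmp 6,7)
JLT L0: taken
after ADD R0, 11: R0=45+11=56
after SUB R0, 2: R0=56-2=54
after ADD R6, 1: R6=6+1=7
CMP R6, 7  (cmp 7,7)
JLT L0: not taken
halt.
Total executed instructions: 28.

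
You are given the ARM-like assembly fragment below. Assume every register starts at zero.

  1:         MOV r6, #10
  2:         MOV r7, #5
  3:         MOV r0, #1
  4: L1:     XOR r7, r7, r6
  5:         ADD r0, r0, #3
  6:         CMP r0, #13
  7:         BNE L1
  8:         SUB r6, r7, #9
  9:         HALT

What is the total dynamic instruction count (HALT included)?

after MOV r6, #10: r6=10
after MOV r7, #5: r7=5
after MOV r0, #1: r0=1
after XOR r7, r7, r6: r7=5^10=15
after ADD r0, r0, #3: r0=1+3=4
CMP r0, #13  (cmp 4,13)
BNE L1: taken
after XOR r7, r7, r6: r7=15^10=5
after ADD r0, r0, #3: r0=4+3=7
CMP r0, #13  (cmp 7,13)
BNE L1: taken
after XOR r7, r7, r6: r7=5^10=15
after ADD r0, r0, #3: r0=7+3=10
CMP r0, #13  (cmp 10,13)
BNE L1: taken
after XOR r7, r7, r6: r7=15^10=5
after ADD r0, r0, #3: r0=10+3=13
CMP r0, #13  (cmp 13,13)
BNE L1: not taken
after SUB r6, r7, #9: r6=5-9=-4
halt.
Total executed instructions: 21.

21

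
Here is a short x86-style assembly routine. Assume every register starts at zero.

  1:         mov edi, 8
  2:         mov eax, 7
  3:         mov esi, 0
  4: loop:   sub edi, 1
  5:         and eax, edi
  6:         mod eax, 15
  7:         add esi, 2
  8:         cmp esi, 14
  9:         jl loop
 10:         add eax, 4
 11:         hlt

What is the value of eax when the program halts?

4

edi=8
eax=7
esi=0
edi=8-1=7
eax=7&7=7
eax=7%15=7
esi=0+2=2
cmp esi, 14  (cmp 2,14)
jl loop: taken
edi=7-1=6
eax=7&6=6
eax=6%15=6
esi=2+2=4
cmp esi, 14  (cmp 4,14)
jl loop: taken
edi=6-1=5
eax=6&5=4
eax=4%15=4
esi=4+2=6
cmp esi, 14  (cmp 6,14)
jl loop: taken
edi=5-1=4
eax=4&4=4
eax=4%15=4
esi=6+2=8
cmp esi, 14  (cmp 8,14)
jl loop: taken
edi=4-1=3
eax=4&3=0
eax=0%15=0
esi=8+2=10
cmp esi, 14  (cmp 10,14)
jl loop: taken
edi=3-1=2
eax=0&2=0
eax=0%15=0
esi=10+2=12
cmp esi, 14  (cmp 12,14)
jl loop: taken
edi=2-1=1
eax=0&1=0
eax=0%15=0
esi=12+2=14
cmp esi, 14  (cmp 14,14)
jl loop: not taken
eax=0+4=4
halt.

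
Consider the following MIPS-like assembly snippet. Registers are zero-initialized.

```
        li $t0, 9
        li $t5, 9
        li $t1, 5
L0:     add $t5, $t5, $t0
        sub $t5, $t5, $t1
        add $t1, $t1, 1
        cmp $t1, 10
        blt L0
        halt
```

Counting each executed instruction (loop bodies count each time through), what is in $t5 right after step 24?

28

after li $t0, 9: $t0=9
after li $t5, 9: $t5=9
after li $t1, 5: $t1=5
after add $t5, $t5, $t0: $t5=9+9=18
after sub $t5, $t5, $t1: $t5=18-5=13
after add $t1, $t1, 1: $t1=5+1=6
cmp $t1, 10  (cmp 6,10)
blt L0: taken
after add $t5, $t5, $t0: $t5=13+9=22
after sub $t5, $t5, $t1: $t5=22-6=16
after add $t1, $t1, 1: $t1=6+1=7
cmp $t1, 10  (cmp 7,10)
blt L0: taken
after add $t5, $t5, $t0: $t5=16+9=25
after sub $t5, $t5, $t1: $t5=25-7=18
after add $t1, $t1, 1: $t1=7+1=8
cmp $t1, 10  (cmp 8,10)
blt L0: taken
after add $t5, $t5, $t0: $t5=18+9=27
after sub $t5, $t5, $t1: $t5=27-8=19
after add $t1, $t1, 1: $t1=8+1=9
cmp $t1, 10  (cmp 9,10)
blt L0: taken
after add $t5, $t5, $t0: $t5=19+9=28
After step 24: $t5 = 28.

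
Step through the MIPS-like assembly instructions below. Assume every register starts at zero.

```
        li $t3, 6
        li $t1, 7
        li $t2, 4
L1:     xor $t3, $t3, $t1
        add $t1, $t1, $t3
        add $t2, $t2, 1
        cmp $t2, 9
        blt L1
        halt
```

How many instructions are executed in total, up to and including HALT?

after li $t3, 6: $t3=6
after li $t1, 7: $t1=7
after li $t2, 4: $t2=4
after xor $t3, $t3, $t1: $t3=6^7=1
after add $t1, $t1, $t3: $t1=7+1=8
after add $t2, $t2, 1: $t2=4+1=5
cmp $t2, 9  (cmp 5,9)
blt L1: taken
after xor $t3, $t3, $t1: $t3=1^8=9
after add $t1, $t1, $t3: $t1=8+9=17
after add $t2, $t2, 1: $t2=5+1=6
cmp $t2, 9  (cmp 6,9)
blt L1: taken
after xor $t3, $t3, $t1: $t3=9^17=24
after add $t1, $t1, $t3: $t1=17+24=41
after add $t2, $t2, 1: $t2=6+1=7
cmp $t2, 9  (cmp 7,9)
blt L1: taken
after xor $t3, $t3, $t1: $t3=24^41=49
after add $t1, $t1, $t3: $t1=41+49=90
after add $t2, $t2, 1: $t2=7+1=8
cmp $t2, 9  (cmp 8,9)
blt L1: taken
after xor $t3, $t3, $t1: $t3=49^90=107
after add $t1, $t1, $t3: $t1=90+107=197
after add $t2, $t2, 1: $t2=8+1=9
cmp $t2, 9  (cmp 9,9)
blt L1: not taken
halt.
Total executed instructions: 29.

29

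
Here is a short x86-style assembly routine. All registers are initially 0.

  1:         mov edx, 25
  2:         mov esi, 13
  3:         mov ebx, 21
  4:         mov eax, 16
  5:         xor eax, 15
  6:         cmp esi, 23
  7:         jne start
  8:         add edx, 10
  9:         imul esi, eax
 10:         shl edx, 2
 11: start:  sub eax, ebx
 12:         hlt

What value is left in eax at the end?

edx=25
esi=13
ebx=21
eax=16
eax=16^15=31
cmp esi, 23  (cmp 13,23)
jne start: taken
eax=31-21=10
halt.

10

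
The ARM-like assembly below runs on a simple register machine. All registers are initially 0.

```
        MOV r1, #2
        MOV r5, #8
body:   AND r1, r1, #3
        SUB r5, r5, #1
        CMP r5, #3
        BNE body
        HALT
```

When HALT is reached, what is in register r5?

3

r1=2
r5=8
r1=2&3=2
r5=8-1=7
CMP r5, #3  (cmp 7,3)
BNE body: taken
r1=2&3=2
r5=7-1=6
CMP r5, #3  (cmp 6,3)
BNE body: taken
r1=2&3=2
r5=6-1=5
CMP r5, #3  (cmp 5,3)
BNE body: taken
r1=2&3=2
r5=5-1=4
CMP r5, #3  (cmp 4,3)
BNE body: taken
r1=2&3=2
r5=4-1=3
CMP r5, #3  (cmp 3,3)
BNE body: not taken
halt.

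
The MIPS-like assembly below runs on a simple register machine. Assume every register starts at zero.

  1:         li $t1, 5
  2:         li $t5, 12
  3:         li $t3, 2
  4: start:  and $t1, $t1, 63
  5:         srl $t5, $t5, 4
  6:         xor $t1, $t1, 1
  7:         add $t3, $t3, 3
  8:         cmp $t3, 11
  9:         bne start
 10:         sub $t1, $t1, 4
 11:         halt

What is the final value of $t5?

0

$t1=5
$t5=12
$t3=2
$t1=5&63=5
$t5=12>>4=0
$t1=5^1=4
$t3=2+3=5
cmp $t3, 11  (cmp 5,11)
bne start: taken
$t1=4&63=4
$t5=0>>4=0
$t1=4^1=5
$t3=5+3=8
cmp $t3, 11  (cmp 8,11)
bne start: taken
$t1=5&63=5
$t5=0>>4=0
$t1=5^1=4
$t3=8+3=11
cmp $t3, 11  (cmp 11,11)
bne start: not taken
$t1=4-4=0
halt.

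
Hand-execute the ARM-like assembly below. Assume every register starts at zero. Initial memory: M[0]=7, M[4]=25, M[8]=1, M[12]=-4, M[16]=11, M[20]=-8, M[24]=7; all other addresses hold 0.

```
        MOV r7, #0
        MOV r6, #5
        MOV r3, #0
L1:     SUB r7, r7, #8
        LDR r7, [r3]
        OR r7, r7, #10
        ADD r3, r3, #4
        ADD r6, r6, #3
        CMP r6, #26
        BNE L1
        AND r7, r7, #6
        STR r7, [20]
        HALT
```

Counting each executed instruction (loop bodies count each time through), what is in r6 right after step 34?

17

after MOV r7, #0: r7=0
after MOV r6, #5: r6=5
after MOV r3, #0: r3=0
after SUB r7, r7, #8: r7=0-8=-8
after LDR r7, [r3]: r7=M[0]=7
after OR r7, r7, #10: r7=7|10=15
after ADD r3, r3, #4: r3=0+4=4
after ADD r6, r6, #3: r6=5+3=8
CMP r6, #26  (cmp 8,26)
BNE L1: taken
after SUB r7, r7, #8: r7=15-8=7
after LDR r7, [r3]: r7=M[4]=25
after OR r7, r7, #10: r7=25|10=27
after ADD r3, r3, #4: r3=4+4=8
after ADD r6, r6, #3: r6=8+3=11
CMP r6, #26  (cmp 11,26)
BNE L1: taken
after SUB r7, r7, #8: r7=27-8=19
after LDR r7, [r3]: r7=M[8]=1
after OR r7, r7, #10: r7=1|10=11
after ADD r3, r3, #4: r3=8+4=12
after ADD r6, r6, #3: r6=11+3=14
CMP r6, #26  (cmp 14,26)
BNE L1: taken
after SUB r7, r7, #8: r7=11-8=3
after LDR r7, [r3]: r7=M[12]=-4
after OR r7, r7, #10: r7=(-4)|10=-2
after ADD r3, r3, #4: r3=12+4=16
after ADD r6, r6, #3: r6=14+3=17
CMP r6, #26  (cmp 17,26)
BNE L1: taken
after SUB r7, r7, #8: r7=(-2)-8=-10
after LDR r7, [r3]: r7=M[16]=11
after OR r7, r7, #10: r7=11|10=11
After step 34: r6 = 17.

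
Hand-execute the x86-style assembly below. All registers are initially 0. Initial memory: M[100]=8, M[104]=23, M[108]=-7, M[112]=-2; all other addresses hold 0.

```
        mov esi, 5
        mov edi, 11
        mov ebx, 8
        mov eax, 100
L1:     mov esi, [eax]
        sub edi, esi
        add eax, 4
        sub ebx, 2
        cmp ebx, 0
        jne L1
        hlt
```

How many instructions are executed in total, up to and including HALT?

29

after mov esi, 5: esi=5
after mov edi, 11: edi=11
after mov ebx, 8: ebx=8
after mov eax, 100: eax=100
after mov esi, [eax]: esi=M[100]=8
after sub edi, esi: edi=11-8=3
after add eax, 4: eax=100+4=104
after sub ebx, 2: ebx=8-2=6
cmp ebx, 0  (cmp 6,0)
jne L1: taken
after mov esi, [eax]: esi=M[104]=23
after sub edi, esi: edi=3-23=-20
after add eax, 4: eax=104+4=108
after sub ebx, 2: ebx=6-2=4
cmp ebx, 0  (cmp 4,0)
jne L1: taken
after mov esi, [eax]: esi=M[108]=-7
after sub edi, esi: edi=(-20)-(-7)=-13
after add eax, 4: eax=108+4=112
after sub ebx, 2: ebx=4-2=2
cmp ebx, 0  (cmp 2,0)
jne L1: taken
after mov esi, [eax]: esi=M[112]=-2
after sub edi, esi: edi=(-13)-(-2)=-11
after add eax, 4: eax=112+4=116
after sub ebx, 2: ebx=2-2=0
cmp ebx, 0  (cmp 0,0)
jne L1: not taken
halt.
Total executed instructions: 29.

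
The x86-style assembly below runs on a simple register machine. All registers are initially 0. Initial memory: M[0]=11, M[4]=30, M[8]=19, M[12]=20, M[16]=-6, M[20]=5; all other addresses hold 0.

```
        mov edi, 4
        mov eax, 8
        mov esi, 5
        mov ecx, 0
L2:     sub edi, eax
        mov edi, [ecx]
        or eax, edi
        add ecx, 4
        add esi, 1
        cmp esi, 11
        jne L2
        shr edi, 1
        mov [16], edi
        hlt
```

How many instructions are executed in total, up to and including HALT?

after mov edi, 4: edi=4
after mov eax, 8: eax=8
after mov esi, 5: esi=5
after mov ecx, 0: ecx=0
after sub edi, eax: edi=4-8=-4
after mov edi, [ecx]: edi=M[0]=11
after or eax, edi: eax=8|11=11
after add ecx, 4: ecx=0+4=4
after add esi, 1: esi=5+1=6
cmp esi, 11  (cmp 6,11)
jne L2: taken
after sub edi, eax: edi=11-11=0
after mov edi, [ecx]: edi=M[4]=30
after or eax, edi: eax=11|30=31
after add ecx, 4: ecx=4+4=8
after add esi, 1: esi=6+1=7
cmp esi, 11  (cmp 7,11)
jne L2: taken
after sub edi, eax: edi=30-31=-1
after mov edi, [ecx]: edi=M[8]=19
after or eax, edi: eax=31|19=31
after add ecx, 4: ecx=8+4=12
after add esi, 1: esi=7+1=8
cmp esi, 11  (cmp 8,11)
jne L2: taken
after sub edi, eax: edi=19-31=-12
after mov edi, [ecx]: edi=M[12]=20
after or eax, edi: eax=31|20=31
after add ecx, 4: ecx=12+4=16
after add esi, 1: esi=8+1=9
cmp esi, 11  (cmp 9,11)
jne L2: taken
after sub edi, eax: edi=20-31=-11
after mov edi, [ecx]: edi=M[16]=-6
after or eax, edi: eax=31|(-6)=-1
after add ecx, 4: ecx=16+4=20
after add esi, 1: esi=9+1=10
cmp esi, 11  (cmp 10,11)
jne L2: taken
after sub edi, eax: edi=(-6)-(-1)=-5
after mov edi, [ecx]: edi=M[20]=5
after or eax, edi: eax=(-1)|5=-1
after add ecx, 4: ecx=20+4=24
after add esi, 1: esi=10+1=11
cmp esi, 11  (cmp 11,11)
jne L2: not taken
after shr edi, 1: edi=5>>1=2
mov [16], edi → M[16]=2
halt.
Total executed instructions: 49.

49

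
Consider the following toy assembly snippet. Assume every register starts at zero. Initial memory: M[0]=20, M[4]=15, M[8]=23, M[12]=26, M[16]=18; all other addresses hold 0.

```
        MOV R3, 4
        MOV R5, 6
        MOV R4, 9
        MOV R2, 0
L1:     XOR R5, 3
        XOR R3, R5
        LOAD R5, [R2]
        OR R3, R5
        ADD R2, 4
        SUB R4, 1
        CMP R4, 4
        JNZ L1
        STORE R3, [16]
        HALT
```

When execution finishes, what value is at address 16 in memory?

after MOV R3, 4: R3=4
after MOV R5, 6: R5=6
after MOV R4, 9: R4=9
after MOV R2, 0: R2=0
after XOR R5, 3: R5=6^3=5
after XOR R3, R5: R3=4^5=1
after LOAD R5, [R2]: R5=M[0]=20
after OR R3, R5: R3=1|20=21
after ADD R2, 4: R2=0+4=4
after SUB R4, 1: R4=9-1=8
CMP R4, 4  (cmp 8,4)
JNZ L1: taken
after XOR R5, 3: R5=20^3=23
after XOR R3, R5: R3=21^23=2
after LOAD R5, [R2]: R5=M[4]=15
after OR R3, R5: R3=2|15=15
after ADD R2, 4: R2=4+4=8
after SUB R4, 1: R4=8-1=7
CMP R4, 4  (cmp 7,4)
JNZ L1: taken
after XOR R5, 3: R5=15^3=12
after XOR R3, R5: R3=15^12=3
after LOAD R5, [R2]: R5=M[8]=23
after OR R3, R5: R3=3|23=23
after ADD R2, 4: R2=8+4=12
after SUB R4, 1: R4=7-1=6
CMP R4, 4  (cmp 6,4)
JNZ L1: taken
after XOR R5, 3: R5=23^3=20
after XOR R3, R5: R3=23^20=3
after LOAD R5, [R2]: R5=M[12]=26
after OR R3, R5: R3=3|26=27
after ADD R2, 4: R2=12+4=16
after SUB R4, 1: R4=6-1=5
CMP R4, 4  (cmp 5,4)
JNZ L1: taken
after XOR R5, 3: R5=26^3=25
after XOR R3, R5: R3=27^25=2
after LOAD R5, [R2]: R5=M[16]=18
after OR R3, R5: R3=2|18=18
after ADD R2, 4: R2=16+4=20
after SUB R4, 1: R4=5-1=4
CMP R4, 4  (cmp 4,4)
JNZ L1: not taken
STORE R3, [16] → M[16]=18
halt.

18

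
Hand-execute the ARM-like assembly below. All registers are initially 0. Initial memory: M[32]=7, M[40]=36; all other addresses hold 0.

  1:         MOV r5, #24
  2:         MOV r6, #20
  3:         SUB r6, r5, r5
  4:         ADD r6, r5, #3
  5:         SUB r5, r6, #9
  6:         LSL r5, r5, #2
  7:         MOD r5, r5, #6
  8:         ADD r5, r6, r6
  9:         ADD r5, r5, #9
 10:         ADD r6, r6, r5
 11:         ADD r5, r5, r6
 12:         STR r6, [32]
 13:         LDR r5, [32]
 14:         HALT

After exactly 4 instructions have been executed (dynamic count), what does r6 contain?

MOV r5, #24 → r5=24
MOV r6, #20 → r6=20
SUB r6, r5, r5 → r6=24-24=0
ADD r6, r5, #3 → r6=24+3=27
After step 4: r6 = 27.

27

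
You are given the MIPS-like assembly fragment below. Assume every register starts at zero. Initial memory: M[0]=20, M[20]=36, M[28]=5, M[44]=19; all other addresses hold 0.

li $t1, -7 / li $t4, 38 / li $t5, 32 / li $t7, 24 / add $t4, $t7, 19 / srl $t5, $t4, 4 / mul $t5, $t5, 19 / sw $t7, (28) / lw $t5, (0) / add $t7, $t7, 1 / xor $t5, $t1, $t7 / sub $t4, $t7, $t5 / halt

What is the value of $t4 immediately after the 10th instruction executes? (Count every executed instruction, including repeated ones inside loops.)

43

$t1=-7
$t4=38
$t5=32
$t7=24
$t4=24+19=43
$t5=43>>4=2
$t5=2*19=38
sw $t7, (28) → M[28]=24
$t5=M[0]=20
$t7=24+1=25
After step 10: $t4 = 43.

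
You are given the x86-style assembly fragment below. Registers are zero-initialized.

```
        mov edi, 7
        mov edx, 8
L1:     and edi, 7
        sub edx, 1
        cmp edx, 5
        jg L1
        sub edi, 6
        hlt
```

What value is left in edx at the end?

edi=7
edx=8
edi=7&7=7
edx=8-1=7
cmp edx, 5  (cmp 7,5)
jg L1: taken
edi=7&7=7
edx=7-1=6
cmp edx, 5  (cmp 6,5)
jg L1: taken
edi=7&7=7
edx=6-1=5
cmp edx, 5  (cmp 5,5)
jg L1: not taken
edi=7-6=1
halt.

5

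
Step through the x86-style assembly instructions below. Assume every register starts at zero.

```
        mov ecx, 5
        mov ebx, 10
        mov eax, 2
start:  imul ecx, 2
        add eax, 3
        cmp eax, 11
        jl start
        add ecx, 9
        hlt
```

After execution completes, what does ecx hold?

mov ecx, 5 → ecx=5
mov ebx, 10 → ebx=10
mov eax, 2 → eax=2
imul ecx, 2 → ecx=5*2=10
add eax, 3 → eax=2+3=5
cmp eax, 11  (cmp 5,11)
jl start: taken
imul ecx, 2 → ecx=10*2=20
add eax, 3 → eax=5+3=8
cmp eax, 11  (cmp 8,11)
jl start: taken
imul ecx, 2 → ecx=20*2=40
add eax, 3 → eax=8+3=11
cmp eax, 11  (cmp 11,11)
jl start: not taken
add ecx, 9 → ecx=40+9=49
halt.

49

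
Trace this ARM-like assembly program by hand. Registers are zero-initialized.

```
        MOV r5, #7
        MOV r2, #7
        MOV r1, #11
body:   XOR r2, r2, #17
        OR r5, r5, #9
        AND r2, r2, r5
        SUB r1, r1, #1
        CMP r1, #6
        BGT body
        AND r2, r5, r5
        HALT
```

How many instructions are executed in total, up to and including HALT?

35

r5=7
r2=7
r1=11
r2=7^17=22
r5=7|9=15
r2=22&15=6
r1=11-1=10
CMP r1, #6  (cmp 10,6)
BGT body: taken
r2=6^17=23
r5=15|9=15
r2=23&15=7
r1=10-1=9
CMP r1, #6  (cmp 9,6)
BGT body: taken
r2=7^17=22
r5=15|9=15
r2=22&15=6
r1=9-1=8
CMP r1, #6  (cmp 8,6)
BGT body: taken
r2=6^17=23
r5=15|9=15
r2=23&15=7
r1=8-1=7
CMP r1, #6  (cmp 7,6)
BGT body: taken
r2=7^17=22
r5=15|9=15
r2=22&15=6
r1=7-1=6
CMP r1, #6  (cmp 6,6)
BGT body: not taken
r2=15&15=15
halt.
Total executed instructions: 35.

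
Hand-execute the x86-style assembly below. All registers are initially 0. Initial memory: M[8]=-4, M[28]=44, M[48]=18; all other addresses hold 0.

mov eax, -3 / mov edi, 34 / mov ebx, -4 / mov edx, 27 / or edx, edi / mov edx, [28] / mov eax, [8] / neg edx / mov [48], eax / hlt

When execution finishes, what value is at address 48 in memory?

eax=-3
edi=34
ebx=-4
edx=27
edx=27|34=59
edx=M[28]=44
eax=M[8]=-4
edx=-(44)=-44
mov [48], eax → M[48]=-4
halt.

-4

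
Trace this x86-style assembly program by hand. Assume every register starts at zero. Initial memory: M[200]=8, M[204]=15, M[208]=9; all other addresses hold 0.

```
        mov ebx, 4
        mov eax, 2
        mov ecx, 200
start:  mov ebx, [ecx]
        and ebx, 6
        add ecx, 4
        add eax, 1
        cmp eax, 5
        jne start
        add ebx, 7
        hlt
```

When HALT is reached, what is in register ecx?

mov ebx, 4 → ebx=4
mov eax, 2 → eax=2
mov ecx, 200 → ecx=200
mov ebx, [ecx] → ebx=M[200]=8
and ebx, 6 → ebx=8&6=0
add ecx, 4 → ecx=200+4=204
add eax, 1 → eax=2+1=3
cmp eax, 5  (cmp 3,5)
jne start: taken
mov ebx, [ecx] → ebx=M[204]=15
and ebx, 6 → ebx=15&6=6
add ecx, 4 → ecx=204+4=208
add eax, 1 → eax=3+1=4
cmp eax, 5  (cmp 4,5)
jne start: taken
mov ebx, [ecx] → ebx=M[208]=9
and ebx, 6 → ebx=9&6=0
add ecx, 4 → ecx=208+4=212
add eax, 1 → eax=4+1=5
cmp eax, 5  (cmp 5,5)
jne start: not taken
add ebx, 7 → ebx=0+7=7
halt.

212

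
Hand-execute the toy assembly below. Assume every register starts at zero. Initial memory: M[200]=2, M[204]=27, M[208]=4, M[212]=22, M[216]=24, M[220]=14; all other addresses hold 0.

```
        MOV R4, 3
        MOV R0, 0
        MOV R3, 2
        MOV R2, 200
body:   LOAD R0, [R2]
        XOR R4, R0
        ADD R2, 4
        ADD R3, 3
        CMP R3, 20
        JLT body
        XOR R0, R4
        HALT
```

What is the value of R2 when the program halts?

224

R4=3
R0=0
R3=2
R2=200
R0=M[200]=2
R4=3^2=1
R2=200+4=204
R3=2+3=5
CMP R3, 20  (cmp 5,20)
JLT body: taken
R0=M[204]=27
R4=1^27=26
R2=204+4=208
R3=5+3=8
CMP R3, 20  (cmp 8,20)
JLT body: taken
R0=M[208]=4
R4=26^4=30
R2=208+4=212
R3=8+3=11
CMP R3, 20  (cmp 11,20)
JLT body: taken
R0=M[212]=22
R4=30^22=8
R2=212+4=216
R3=11+3=14
CMP R3, 20  (cmp 14,20)
JLT body: taken
R0=M[216]=24
R4=8^24=16
R2=216+4=220
R3=14+3=17
CMP R3, 20  (cmp 17,20)
JLT body: taken
R0=M[220]=14
R4=16^14=30
R2=220+4=224
R3=17+3=20
CMP R3, 20  (cmp 20,20)
JLT body: not taken
R0=14^30=16
halt.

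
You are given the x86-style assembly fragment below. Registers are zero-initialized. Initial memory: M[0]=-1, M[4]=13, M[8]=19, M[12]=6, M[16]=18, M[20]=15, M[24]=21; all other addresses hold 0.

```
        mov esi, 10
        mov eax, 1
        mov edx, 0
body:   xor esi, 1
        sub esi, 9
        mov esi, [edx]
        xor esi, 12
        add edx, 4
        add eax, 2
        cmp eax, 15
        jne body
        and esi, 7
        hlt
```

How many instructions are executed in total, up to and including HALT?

61

after mov esi, 10: esi=10
after mov eax, 1: eax=1
after mov edx, 0: edx=0
after xor esi, 1: esi=10^1=11
after sub esi, 9: esi=11-9=2
after mov esi, [edx]: esi=M[0]=-1
after xor esi, 12: esi=(-1)^12=-13
after add edx, 4: edx=0+4=4
after add eax, 2: eax=1+2=3
cmp eax, 15  (cmp 3,15)
jne body: taken
after xor esi, 1: esi=(-13)^1=-14
after sub esi, 9: esi=(-14)-9=-23
after mov esi, [edx]: esi=M[4]=13
after xor esi, 12: esi=13^12=1
after add edx, 4: edx=4+4=8
after add eax, 2: eax=3+2=5
cmp eax, 15  (cmp 5,15)
jne body: taken
after xor esi, 1: esi=1^1=0
after sub esi, 9: esi=0-9=-9
after mov esi, [edx]: esi=M[8]=19
after xor esi, 12: esi=19^12=31
after add edx, 4: edx=8+4=12
after add eax, 2: eax=5+2=7
cmp eax, 15  (cmp 7,15)
jne body: taken
after xor esi, 1: esi=31^1=30
after sub esi, 9: esi=30-9=21
after mov esi, [edx]: esi=M[12]=6
after xor esi, 12: esi=6^12=10
after add edx, 4: edx=12+4=16
after add eax, 2: eax=7+2=9
cmp eax, 15  (cmp 9,15)
jne body: taken
after xor esi, 1: esi=10^1=11
after sub esi, 9: esi=11-9=2
after mov esi, [edx]: esi=M[16]=18
after xor esi, 12: esi=18^12=30
after add edx, 4: edx=16+4=20
after add eax, 2: eax=9+2=11
cmp eax, 15  (cmp 11,15)
jne body: taken
after xor esi, 1: esi=30^1=31
after sub esi, 9: esi=31-9=22
after mov esi, [edx]: esi=M[20]=15
after xor esi, 12: esi=15^12=3
after add edx, 4: edx=20+4=24
after add eax, 2: eax=11+2=13
cmp eax, 15  (cmp 13,15)
jne body: taken
after xor esi, 1: esi=3^1=2
after sub esi, 9: esi=2-9=-7
after mov esi, [edx]: esi=M[24]=21
after xor esi, 12: esi=21^12=25
after add edx, 4: edx=24+4=28
after add eax, 2: eax=13+2=15
cmp eax, 15  (cmp 15,15)
jne body: not taken
after and esi, 7: esi=25&7=1
halt.
Total executed instructions: 61.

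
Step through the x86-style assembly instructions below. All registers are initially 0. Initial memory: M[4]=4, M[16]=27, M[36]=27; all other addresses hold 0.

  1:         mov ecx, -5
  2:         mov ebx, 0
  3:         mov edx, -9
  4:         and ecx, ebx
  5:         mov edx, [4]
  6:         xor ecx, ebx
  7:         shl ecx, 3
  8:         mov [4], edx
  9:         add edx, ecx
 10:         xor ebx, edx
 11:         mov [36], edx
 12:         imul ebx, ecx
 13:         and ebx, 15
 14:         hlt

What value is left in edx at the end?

ecx=-5
ebx=0
edx=-9
ecx=(-5)&0=0
edx=M[4]=4
ecx=0^0=0
ecx=0<<3=0
mov [4], edx → M[4]=4
edx=4+0=4
ebx=0^4=4
mov [36], edx → M[36]=4
ebx=4*0=0
ebx=0&15=0
halt.

4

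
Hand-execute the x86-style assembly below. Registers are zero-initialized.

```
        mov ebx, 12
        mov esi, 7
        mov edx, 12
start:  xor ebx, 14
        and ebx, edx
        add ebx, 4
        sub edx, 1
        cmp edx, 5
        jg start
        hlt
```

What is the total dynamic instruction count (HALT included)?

after mov ebx, 12: ebx=12
after mov esi, 7: esi=7
after mov edx, 12: edx=12
after xor ebx, 14: ebx=12^14=2
after and ebx, edx: ebx=2&12=0
after add ebx, 4: ebx=0+4=4
after sub edx, 1: edx=12-1=11
cmp edx, 5  (cmp 11,5)
jg start: taken
after xor ebx, 14: ebx=4^14=10
after and ebx, edx: ebx=10&11=10
after add ebx, 4: ebx=10+4=14
after sub edx, 1: edx=11-1=10
cmp edx, 5  (cmp 10,5)
jg start: taken
after xor ebx, 14: ebx=14^14=0
after and ebx, edx: ebx=0&10=0
after add ebx, 4: ebx=0+4=4
after sub edx, 1: edx=10-1=9
cmp edx, 5  (cmp 9,5)
jg start: taken
after xor ebx, 14: ebx=4^14=10
after and ebx, edx: ebx=10&9=8
after add ebx, 4: ebx=8+4=12
after sub edx, 1: edx=9-1=8
cmp edx, 5  (cmp 8,5)
jg start: taken
after xor ebx, 14: ebx=12^14=2
after and ebx, edx: ebx=2&8=0
after add ebx, 4: ebx=0+4=4
after sub edx, 1: edx=8-1=7
cmp edx, 5  (cmp 7,5)
jg start: taken
after xor ebx, 14: ebx=4^14=10
after and ebx, edx: ebx=10&7=2
after add ebx, 4: ebx=2+4=6
after sub edx, 1: edx=7-1=6
cmp edx, 5  (cmp 6,5)
jg start: taken
after xor ebx, 14: ebx=6^14=8
after and ebx, edx: ebx=8&6=0
after add ebx, 4: ebx=0+4=4
after sub edx, 1: edx=6-1=5
cmp edx, 5  (cmp 5,5)
jg start: not taken
halt.
Total executed instructions: 46.

46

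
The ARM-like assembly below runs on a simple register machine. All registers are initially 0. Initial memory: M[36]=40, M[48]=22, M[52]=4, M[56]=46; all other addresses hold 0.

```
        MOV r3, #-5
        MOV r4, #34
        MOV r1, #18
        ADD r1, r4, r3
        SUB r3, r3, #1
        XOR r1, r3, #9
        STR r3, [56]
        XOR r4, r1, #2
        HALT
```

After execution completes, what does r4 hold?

-15

r3=-5
r4=34
r1=18
r1=34+(-5)=29
r3=(-5)-1=-6
r1=(-6)^9=-13
STR r3, [56] → M[56]=-6
r4=(-13)^2=-15
halt.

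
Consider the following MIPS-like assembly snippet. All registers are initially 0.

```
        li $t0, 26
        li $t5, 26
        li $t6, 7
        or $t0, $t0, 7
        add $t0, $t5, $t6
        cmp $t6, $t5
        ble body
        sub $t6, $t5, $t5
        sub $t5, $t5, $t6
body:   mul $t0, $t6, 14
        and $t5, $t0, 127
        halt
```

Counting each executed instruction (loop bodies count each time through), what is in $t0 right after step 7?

33

li $t0, 26 → $t0=26
li $t5, 26 → $t5=26
li $t6, 7 → $t6=7
or $t0, $t0, 7 → $t0=26|7=31
add $t0, $t5, $t6 → $t0=26+7=33
cmp $t6, $t5  (cmp 7,26)
ble body: taken
After step 7: $t0 = 33.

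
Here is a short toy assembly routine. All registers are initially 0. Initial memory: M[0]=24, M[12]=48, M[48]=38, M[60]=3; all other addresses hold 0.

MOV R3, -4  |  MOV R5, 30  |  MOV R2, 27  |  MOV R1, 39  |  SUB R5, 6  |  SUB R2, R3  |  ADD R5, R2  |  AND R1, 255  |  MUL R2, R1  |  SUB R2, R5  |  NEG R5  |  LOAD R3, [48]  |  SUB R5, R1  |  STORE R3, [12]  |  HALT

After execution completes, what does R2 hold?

1154

R3=-4
R5=30
R2=27
R1=39
R5=30-6=24
R2=27-(-4)=31
R5=24+31=55
R1=39&255=39
R2=31*39=1209
R2=1209-55=1154
R5=-(55)=-55
R3=M[48]=38
R5=(-55)-39=-94
STORE R3, [12] → M[12]=38
halt.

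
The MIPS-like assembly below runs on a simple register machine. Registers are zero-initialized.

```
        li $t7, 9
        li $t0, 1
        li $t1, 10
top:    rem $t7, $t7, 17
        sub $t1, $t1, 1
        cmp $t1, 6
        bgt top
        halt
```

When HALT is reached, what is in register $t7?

9

$t7=9
$t0=1
$t1=10
$t7=9%17=9
$t1=10-1=9
cmp $t1, 6  (cmp 9,6)
bgt top: taken
$t7=9%17=9
$t1=9-1=8
cmp $t1, 6  (cmp 8,6)
bgt top: taken
$t7=9%17=9
$t1=8-1=7
cmp $t1, 6  (cmp 7,6)
bgt top: taken
$t7=9%17=9
$t1=7-1=6
cmp $t1, 6  (cmp 6,6)
bgt top: not taken
halt.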